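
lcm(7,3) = 21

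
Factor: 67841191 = 11^2*19^1*23^1*1283^1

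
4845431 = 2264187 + 2581244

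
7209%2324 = 237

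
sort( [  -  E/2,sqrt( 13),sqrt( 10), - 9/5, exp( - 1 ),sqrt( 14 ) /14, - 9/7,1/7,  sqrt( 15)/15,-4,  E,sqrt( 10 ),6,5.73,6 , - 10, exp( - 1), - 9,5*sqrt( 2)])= [ - 10, - 9, - 4, - 9/5, - E/2, - 9/7,1/7,sqrt( 15) /15, sqrt(14) /14,exp(  -  1),exp( - 1),E,  sqrt( 10),  sqrt( 10), sqrt( 13),5.73, 6,6,5*sqrt( 2) ]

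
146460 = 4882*30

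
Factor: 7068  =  2^2*3^1*19^1 * 31^1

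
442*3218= 1422356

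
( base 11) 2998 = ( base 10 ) 3858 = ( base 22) 7L8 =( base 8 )7422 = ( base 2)111100010010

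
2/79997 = 2/79997 = 0.00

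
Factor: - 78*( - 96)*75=561600 = 2^6*3^3*5^2*13^1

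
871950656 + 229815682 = 1101766338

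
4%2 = 0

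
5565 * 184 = 1023960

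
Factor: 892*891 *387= 307576764 = 2^2 * 3^6*11^1*43^1*223^1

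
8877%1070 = 317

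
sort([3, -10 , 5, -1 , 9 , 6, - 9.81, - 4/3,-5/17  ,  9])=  [ - 10 ,  -  9.81, - 4/3, - 1, - 5/17, 3,5,6,9,9]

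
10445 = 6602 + 3843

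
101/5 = 20  +  1/5= 20.20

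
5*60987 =304935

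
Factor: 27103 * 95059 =2576384077 = 23^1 * 4133^1*27103^1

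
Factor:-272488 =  - 2^3*34061^1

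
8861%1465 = 71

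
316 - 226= 90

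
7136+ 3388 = 10524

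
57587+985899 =1043486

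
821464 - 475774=345690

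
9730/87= 9730/87 = 111.84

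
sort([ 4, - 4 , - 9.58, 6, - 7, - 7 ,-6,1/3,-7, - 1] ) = [ - 9.58, - 7, - 7, - 7, - 6,- 4,-1,1/3,4 , 6] 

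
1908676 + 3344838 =5253514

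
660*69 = 45540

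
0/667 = 0 = 0.00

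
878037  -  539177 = 338860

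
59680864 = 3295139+56385725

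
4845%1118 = 373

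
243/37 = 243/37 = 6.57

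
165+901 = 1066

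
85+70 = 155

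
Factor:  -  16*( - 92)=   2^6*23^1= 1472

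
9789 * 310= 3034590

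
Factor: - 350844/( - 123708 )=173/61 = 61^(  -  1)*173^1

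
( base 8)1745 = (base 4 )33211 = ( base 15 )467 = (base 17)37B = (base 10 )997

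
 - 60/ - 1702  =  30/851 = 0.04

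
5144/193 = 5144/193  =  26.65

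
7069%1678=357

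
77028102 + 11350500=88378602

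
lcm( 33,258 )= 2838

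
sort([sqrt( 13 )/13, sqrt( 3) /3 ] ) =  [sqrt( 13)/13, sqrt (3) /3 ] 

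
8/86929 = 8/86929 = 0.00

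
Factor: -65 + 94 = 29 = 29^1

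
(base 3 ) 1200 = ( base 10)45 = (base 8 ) 55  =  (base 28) 1h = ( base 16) 2D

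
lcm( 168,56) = 168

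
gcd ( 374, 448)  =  2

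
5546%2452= 642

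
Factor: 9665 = 5^1*1933^1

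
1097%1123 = 1097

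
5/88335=1/17667=0.00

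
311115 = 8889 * 35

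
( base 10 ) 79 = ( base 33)2d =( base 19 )43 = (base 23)3A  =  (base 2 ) 1001111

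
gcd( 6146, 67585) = 7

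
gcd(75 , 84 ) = 3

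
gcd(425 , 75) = 25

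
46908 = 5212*9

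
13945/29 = 13945/29= 480.86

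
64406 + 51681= 116087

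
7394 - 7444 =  - 50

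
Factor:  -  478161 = - 3^2*53129^1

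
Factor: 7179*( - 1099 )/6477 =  - 2629907/2159 = - 7^1*17^( - 1)*127^( - 1)*157^1*2393^1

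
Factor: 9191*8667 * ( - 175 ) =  -13940219475 = - 3^4*5^2*7^2*13^1*101^1* 107^1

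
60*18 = 1080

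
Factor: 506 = 2^1*11^1*23^1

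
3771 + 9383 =13154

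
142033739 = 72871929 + 69161810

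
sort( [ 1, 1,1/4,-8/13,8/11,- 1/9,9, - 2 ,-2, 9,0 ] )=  [  -  2,-2,-8/13, - 1/9, 0,1/4,8/11,1, 1,9, 9] 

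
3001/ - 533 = - 3001/533  =  - 5.63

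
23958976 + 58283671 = 82242647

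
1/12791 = 1/12791 = 0.00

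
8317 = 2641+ 5676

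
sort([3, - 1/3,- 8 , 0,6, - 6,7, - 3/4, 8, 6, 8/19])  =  [-8,  -  6, - 3/4, - 1/3,0,8/19,3, 6, 6,7,8] 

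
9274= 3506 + 5768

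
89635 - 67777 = 21858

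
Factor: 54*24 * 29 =37584 = 2^4*3^4 * 29^1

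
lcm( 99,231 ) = 693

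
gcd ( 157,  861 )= 1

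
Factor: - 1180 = -2^2*5^1*59^1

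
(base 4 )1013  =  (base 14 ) 51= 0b1000111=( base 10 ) 71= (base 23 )32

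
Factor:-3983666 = -2^1 * 61^1*32653^1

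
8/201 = 8/201 = 0.04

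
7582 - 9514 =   -  1932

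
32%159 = 32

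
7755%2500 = 255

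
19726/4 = 4931+1/2=4931.50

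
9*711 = 6399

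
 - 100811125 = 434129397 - 534940522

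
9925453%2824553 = 1451794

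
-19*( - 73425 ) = 1395075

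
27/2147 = 27/2147 = 0.01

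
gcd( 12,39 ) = 3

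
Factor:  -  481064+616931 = 135867 =3^1  *  45289^1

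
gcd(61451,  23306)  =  1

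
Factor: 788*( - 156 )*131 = - 16103568  =  - 2^4*3^1*13^1*131^1*197^1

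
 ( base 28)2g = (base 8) 110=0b1001000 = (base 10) 72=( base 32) 28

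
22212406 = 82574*269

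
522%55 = 27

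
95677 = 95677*1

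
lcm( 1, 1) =1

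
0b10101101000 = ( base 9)1807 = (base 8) 2550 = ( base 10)1384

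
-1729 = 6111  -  7840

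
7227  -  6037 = 1190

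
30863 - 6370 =24493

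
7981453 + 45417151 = 53398604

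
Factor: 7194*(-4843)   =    -  2^1 * 3^1* 11^1*29^1*109^1*167^1 = -34840542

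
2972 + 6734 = 9706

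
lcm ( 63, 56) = 504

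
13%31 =13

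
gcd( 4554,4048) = 506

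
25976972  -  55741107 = -29764135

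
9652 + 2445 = 12097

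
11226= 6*1871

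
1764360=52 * 33930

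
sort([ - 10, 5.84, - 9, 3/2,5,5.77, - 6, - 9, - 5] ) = [ - 10, - 9, - 9,-6, - 5,3/2,5 , 5.77,5.84 ]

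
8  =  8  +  0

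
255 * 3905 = 995775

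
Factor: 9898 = 2^1*7^2*101^1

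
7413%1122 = 681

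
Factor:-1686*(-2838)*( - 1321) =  - 2^2*  3^2*11^1*43^1*281^1*1321^1 = - 6320810628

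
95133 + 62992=158125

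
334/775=334/775 = 0.43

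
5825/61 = 5825/61 = 95.49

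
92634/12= 15439/2  =  7719.50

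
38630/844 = 19315/422 = 45.77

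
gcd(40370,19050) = 10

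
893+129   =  1022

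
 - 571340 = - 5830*98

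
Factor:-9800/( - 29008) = 25/74=2^(-1 )*5^2*37^( - 1 ) 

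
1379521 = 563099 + 816422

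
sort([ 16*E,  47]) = [ 16* E,47 ]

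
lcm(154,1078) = 1078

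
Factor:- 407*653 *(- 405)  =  107637255  =  3^4 * 5^1*11^1*37^1*653^1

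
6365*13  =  82745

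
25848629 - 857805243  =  - 831956614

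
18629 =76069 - 57440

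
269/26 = 10 + 9/26 =10.35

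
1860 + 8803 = 10663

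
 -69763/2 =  - 69763/2=- 34881.50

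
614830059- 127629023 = 487201036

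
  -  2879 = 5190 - 8069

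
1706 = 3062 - 1356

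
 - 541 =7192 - 7733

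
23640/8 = 2955 = 2955.00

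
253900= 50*5078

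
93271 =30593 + 62678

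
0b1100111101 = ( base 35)no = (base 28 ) 11h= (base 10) 829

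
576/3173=576/3173  =  0.18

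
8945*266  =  2379370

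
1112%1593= 1112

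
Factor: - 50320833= -3^1 * 17^1*653^1*1511^1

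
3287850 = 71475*46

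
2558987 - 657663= 1901324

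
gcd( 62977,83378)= 887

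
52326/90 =581 + 2/5 = 581.40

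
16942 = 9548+7394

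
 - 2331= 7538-9869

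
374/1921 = 22/113 = 0.19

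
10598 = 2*5299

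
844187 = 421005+423182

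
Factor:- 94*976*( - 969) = 2^5 *3^1*17^1*19^1 *47^1*61^1 = 88899936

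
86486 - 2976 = 83510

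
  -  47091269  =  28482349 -75573618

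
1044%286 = 186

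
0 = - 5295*0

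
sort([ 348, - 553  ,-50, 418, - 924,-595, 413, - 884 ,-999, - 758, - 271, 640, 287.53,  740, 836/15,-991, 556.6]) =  [-999, - 991,-924,-884, - 758, - 595, -553, -271, - 50,836/15, 287.53, 348, 413, 418, 556.6, 640, 740]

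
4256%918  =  584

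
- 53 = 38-91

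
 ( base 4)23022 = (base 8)1312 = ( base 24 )15I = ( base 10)714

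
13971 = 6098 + 7873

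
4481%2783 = 1698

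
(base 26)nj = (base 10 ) 617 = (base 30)KH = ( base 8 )1151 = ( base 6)2505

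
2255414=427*5282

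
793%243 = 64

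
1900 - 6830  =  -4930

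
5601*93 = 520893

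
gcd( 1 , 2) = 1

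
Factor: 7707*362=2789934= 2^1* 3^1*7^1*181^1*367^1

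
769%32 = 1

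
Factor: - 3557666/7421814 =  - 3^( - 3)*7^1 * 167^( - 1 )*823^( - 1 ) *254119^1 =- 1778833/3710907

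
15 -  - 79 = 94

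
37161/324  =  4129/36 = 114.69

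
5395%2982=2413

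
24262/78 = 12131/39=311.05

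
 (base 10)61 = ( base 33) 1S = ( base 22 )2H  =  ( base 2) 111101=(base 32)1T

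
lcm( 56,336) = 336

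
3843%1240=123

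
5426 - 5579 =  - 153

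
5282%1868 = 1546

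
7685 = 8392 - 707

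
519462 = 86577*6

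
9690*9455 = 91618950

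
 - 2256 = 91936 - 94192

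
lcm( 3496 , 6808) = 129352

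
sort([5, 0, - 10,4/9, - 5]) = [ - 10 , -5, 0,4/9, 5 ]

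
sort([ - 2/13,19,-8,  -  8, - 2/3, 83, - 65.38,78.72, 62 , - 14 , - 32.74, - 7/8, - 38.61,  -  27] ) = [ - 65.38,-38.61,- 32.74 , - 27,-14,- 8,-8,- 7/8, - 2/3,-2/13,19, 62 , 78.72,83 ]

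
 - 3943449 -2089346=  - 6032795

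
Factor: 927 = 3^2*103^1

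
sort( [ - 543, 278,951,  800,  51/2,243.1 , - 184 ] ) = [  -  543,  -  184,51/2,243.1,278 , 800,951]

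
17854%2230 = 14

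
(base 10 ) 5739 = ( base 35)4ny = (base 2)1011001101011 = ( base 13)27c6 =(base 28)78R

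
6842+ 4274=11116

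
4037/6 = 4037/6=672.83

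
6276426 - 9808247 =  - 3531821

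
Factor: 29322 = 2^1*3^4 * 181^1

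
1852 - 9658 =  - 7806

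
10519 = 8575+1944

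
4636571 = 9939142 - 5302571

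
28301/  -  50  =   - 567 + 49/50= - 566.02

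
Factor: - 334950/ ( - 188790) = 5^1*11^1*31^ ( - 1) = 55/31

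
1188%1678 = 1188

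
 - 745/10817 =-745/10817  =  - 0.07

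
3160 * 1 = 3160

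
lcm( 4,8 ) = 8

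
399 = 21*19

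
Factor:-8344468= - 2^2*11^1*199^1*953^1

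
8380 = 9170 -790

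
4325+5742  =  10067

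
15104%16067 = 15104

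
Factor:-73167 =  - 3^1*29^3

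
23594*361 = 8517434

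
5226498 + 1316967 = 6543465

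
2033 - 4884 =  - 2851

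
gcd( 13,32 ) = 1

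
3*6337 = 19011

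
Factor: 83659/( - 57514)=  - 2^( - 1)*149^(-1 )*193^ ( - 1)*269^1*311^1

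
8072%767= 402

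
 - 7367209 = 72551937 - 79919146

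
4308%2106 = 96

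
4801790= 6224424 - 1422634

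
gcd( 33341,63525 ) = 77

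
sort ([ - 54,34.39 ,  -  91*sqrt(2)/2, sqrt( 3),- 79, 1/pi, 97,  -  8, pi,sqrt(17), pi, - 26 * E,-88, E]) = [ - 88, - 79, - 26 * E, - 91*sqrt(2)/2, - 54,  -  8, 1/pi,sqrt(3 ), E, pi,  pi, sqrt(17), 34.39,97]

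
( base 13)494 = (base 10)797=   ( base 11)665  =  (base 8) 1435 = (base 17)2cf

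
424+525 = 949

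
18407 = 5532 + 12875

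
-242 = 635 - 877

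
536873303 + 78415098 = 615288401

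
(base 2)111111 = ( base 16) 3f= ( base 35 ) 1s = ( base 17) 3c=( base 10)63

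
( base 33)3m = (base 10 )121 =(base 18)6D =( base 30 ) 41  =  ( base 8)171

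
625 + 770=1395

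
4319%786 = 389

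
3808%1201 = 205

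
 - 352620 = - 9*39180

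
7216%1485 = 1276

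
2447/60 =2447/60 = 40.78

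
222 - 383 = - 161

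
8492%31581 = 8492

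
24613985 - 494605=24119380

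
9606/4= 2401 + 1/2= 2401.50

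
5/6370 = 1/1274 = 0.00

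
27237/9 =3026  +  1/3 = 3026.33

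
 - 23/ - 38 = 23/38 = 0.61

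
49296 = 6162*8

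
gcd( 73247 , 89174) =1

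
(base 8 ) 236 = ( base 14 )B4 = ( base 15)A8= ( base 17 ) 95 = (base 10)158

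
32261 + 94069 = 126330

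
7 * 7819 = 54733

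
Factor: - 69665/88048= -2^(-4)* 5^1*5503^( - 1)*13933^1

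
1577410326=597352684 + 980057642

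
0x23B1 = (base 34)7UP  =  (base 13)420b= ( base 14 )3489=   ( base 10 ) 9137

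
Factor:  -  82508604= - 2^2*3^1*6875717^1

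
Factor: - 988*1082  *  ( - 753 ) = 804969048 = 2^3*3^1*13^1 * 19^1*251^1*541^1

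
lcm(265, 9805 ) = 9805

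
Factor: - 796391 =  - 796391^1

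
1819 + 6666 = 8485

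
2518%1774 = 744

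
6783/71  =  6783/71= 95.54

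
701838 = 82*8559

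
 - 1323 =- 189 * 7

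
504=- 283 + 787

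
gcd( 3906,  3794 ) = 14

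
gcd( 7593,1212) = 3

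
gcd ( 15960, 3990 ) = 3990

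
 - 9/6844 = - 1 + 6835/6844 = -0.00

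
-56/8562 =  - 1 + 4253/4281 = -0.01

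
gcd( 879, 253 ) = 1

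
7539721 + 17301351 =24841072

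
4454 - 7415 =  - 2961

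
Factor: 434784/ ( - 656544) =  - 647^1*977^( - 1 ) = - 647/977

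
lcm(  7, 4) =28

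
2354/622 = 3+244/311= 3.78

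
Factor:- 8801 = -13^1*677^1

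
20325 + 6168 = 26493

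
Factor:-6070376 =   -  2^3*13^1 * 58369^1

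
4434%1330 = 444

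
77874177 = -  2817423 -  - 80691600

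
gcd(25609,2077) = 1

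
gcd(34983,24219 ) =2691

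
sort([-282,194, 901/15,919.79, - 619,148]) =[  -  619 , - 282,901/15,148,194, 919.79]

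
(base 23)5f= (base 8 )202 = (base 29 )4E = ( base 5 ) 1010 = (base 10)130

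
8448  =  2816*3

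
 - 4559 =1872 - 6431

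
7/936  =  7/936= 0.01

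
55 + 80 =135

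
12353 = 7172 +5181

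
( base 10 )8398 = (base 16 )20ce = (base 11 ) 6345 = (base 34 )790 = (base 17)1c10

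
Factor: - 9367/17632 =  - 2^( - 5)*17^1 = - 17/32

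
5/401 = 5/401 = 0.01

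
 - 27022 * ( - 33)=891726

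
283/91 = 283/91=3.11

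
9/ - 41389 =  - 1 + 41380/41389 = -0.00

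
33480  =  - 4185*( - 8) 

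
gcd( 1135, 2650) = 5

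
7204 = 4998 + 2206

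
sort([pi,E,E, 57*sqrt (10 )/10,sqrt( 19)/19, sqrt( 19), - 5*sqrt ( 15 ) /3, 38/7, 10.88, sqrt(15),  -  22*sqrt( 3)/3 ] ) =[ - 22*sqrt ( 3)/3, - 5 *sqrt(15)/3,sqrt(19)/19,E,E,pi, sqrt(15 ),sqrt(19 ),38/7 , 10.88,57* sqrt(10)/10] 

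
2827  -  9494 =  - 6667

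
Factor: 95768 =2^3*11971^1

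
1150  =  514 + 636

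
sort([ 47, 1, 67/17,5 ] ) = [1,67/17, 5, 47]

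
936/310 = 3 + 3/155 = 3.02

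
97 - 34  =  63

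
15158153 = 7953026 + 7205127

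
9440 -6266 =3174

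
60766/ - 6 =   -  30383/3 = - 10127.67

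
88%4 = 0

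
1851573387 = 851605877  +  999967510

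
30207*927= 28001889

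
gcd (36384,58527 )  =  3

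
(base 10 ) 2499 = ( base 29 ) 2S5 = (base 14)ca7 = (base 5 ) 34444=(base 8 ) 4703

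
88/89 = 88/89  =  0.99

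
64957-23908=41049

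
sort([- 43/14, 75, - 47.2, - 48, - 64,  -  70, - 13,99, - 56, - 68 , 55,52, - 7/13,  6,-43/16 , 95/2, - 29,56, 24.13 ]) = [  -  70,-68, - 64,-56, - 48,  -  47.2,-29, - 13, - 43/14 ,  -  43/16, - 7/13, 6 , 24.13,95/2,52, 55, 56,75,  99 ]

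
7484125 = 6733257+750868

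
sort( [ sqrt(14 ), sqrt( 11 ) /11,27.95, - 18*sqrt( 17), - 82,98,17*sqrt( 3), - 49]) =[-82, - 18*sqrt(17 ), - 49,sqrt( 11 )/11,sqrt( 14 ), 27.95,17*sqrt (3 ), 98]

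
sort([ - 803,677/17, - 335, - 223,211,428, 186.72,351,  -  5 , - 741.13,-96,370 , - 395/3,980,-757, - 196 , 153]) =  [ - 803,-757, - 741.13 , - 335, - 223, - 196, - 395/3, - 96, - 5, 677/17, 153,186.72,211,351,370,428,  980]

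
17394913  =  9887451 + 7507462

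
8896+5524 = 14420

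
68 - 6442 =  - 6374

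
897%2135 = 897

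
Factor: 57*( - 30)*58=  - 99180 = - 2^2*3^2*5^1*19^1*29^1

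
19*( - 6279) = - 119301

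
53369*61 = 3255509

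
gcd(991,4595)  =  1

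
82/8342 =41/4171=0.01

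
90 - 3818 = - 3728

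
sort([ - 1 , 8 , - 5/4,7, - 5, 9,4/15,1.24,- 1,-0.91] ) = [ - 5, - 5/4,- 1, - 1, - 0.91, 4/15,  1.24, 7,8,9] 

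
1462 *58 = 84796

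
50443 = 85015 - 34572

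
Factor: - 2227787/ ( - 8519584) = 2^( - 5) * 17^( - 1 ) * 43^1*103^1 * 503^1* 15661^( - 1 ) 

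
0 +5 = 5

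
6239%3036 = 167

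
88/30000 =11/3750  =  0.00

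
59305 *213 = 12631965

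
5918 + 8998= 14916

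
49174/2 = 24587 = 24587.00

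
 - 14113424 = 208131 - 14321555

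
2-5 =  - 3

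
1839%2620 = 1839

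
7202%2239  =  485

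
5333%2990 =2343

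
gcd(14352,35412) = 156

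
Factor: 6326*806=2^2*13^1 * 31^1 * 3163^1 = 5098756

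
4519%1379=382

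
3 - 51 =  - 48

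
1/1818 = 1/1818 = 0.00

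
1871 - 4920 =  - 3049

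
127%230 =127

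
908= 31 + 877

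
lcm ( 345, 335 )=23115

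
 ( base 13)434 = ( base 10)719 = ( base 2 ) 1011001111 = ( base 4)23033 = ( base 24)15n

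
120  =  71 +49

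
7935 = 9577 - 1642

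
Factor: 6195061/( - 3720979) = - 19^(  -  1 ) * 37^(-1)*67^(  -  1)*79^ ( - 1)*6195061^1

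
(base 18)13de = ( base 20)HCC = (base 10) 7052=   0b1101110001100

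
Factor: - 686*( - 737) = 505582 = 2^1*7^3*11^1*67^1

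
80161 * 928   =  74389408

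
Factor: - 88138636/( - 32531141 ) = 2^2*797^1*27647^1*32531141^( - 1 )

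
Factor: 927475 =5^2 * 23^1*1613^1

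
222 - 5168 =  - 4946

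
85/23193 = 85/23193 = 0.00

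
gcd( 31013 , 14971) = 1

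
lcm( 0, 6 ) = 0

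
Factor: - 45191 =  - 45191^1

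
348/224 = 87/56 = 1.55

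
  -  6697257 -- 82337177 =75639920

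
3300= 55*60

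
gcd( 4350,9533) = 1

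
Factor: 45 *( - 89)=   -  4005 = - 3^2*5^1*89^1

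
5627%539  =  237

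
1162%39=31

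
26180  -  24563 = 1617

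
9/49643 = 9/49643= 0.00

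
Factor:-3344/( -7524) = 2^2*3^ (-2) = 4/9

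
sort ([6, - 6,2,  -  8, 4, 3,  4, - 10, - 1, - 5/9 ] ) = [ - 10 , - 8, - 6, - 1,  -  5/9,2,3, 4,4,  6]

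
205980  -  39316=166664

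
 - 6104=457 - 6561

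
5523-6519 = -996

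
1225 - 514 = 711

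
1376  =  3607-2231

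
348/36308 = 3/313= 0.01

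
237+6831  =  7068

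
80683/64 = 80683/64  =  1260.67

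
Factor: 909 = 3^2* 101^1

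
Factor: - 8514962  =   - 2^1 * 41^1*103841^1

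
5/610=1/122=0.01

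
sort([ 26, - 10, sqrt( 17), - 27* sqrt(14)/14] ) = [ - 10, -27 * sqrt ( 14) /14, sqrt( 17 ),  26]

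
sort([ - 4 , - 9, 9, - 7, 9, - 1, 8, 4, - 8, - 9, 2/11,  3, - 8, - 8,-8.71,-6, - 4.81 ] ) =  [-9, - 9, - 8.71,-8,- 8, - 8, - 7,- 6, - 4.81, - 4, - 1 , 2/11  ,  3, 4, 8, 9,  9]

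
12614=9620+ 2994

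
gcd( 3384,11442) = 6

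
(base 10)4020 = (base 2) 111110110100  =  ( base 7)14502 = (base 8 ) 7664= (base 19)B2B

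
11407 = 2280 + 9127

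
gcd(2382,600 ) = 6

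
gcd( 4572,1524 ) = 1524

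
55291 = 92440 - 37149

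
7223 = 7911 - 688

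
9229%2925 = 454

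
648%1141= 648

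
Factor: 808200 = 2^3 * 3^2*5^2*449^1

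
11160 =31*360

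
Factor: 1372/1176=7/6 = 2^ ( -1 )*3^( -1) * 7^1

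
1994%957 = 80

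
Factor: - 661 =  - 661^1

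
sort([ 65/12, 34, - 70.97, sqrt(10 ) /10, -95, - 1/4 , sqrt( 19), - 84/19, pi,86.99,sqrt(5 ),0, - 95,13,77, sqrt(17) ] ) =[ - 95, - 95, - 70.97, - 84/19, - 1/4,0,sqrt(10) /10, sqrt (5 ), pi,sqrt( 17 ),sqrt( 19 ),65/12, 13,34, 77, 86.99]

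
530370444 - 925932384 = - 395561940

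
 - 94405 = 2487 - 96892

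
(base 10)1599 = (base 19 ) 483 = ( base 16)63F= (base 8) 3077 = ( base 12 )b13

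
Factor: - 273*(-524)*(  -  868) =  - 2^4*3^1 * 7^2*13^1*31^1*131^1 = - 124169136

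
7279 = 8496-1217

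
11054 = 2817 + 8237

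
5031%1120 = 551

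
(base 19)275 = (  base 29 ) 10J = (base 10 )860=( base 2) 1101011100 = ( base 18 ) 2be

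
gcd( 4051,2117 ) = 1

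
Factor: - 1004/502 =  - 2^1 =-2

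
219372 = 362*606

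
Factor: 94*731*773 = 2^1*  17^1*43^1*47^1*773^1 = 53115922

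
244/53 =244/53 = 4.60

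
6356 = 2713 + 3643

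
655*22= 14410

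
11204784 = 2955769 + 8249015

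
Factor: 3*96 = 2^5*3^2= 288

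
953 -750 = 203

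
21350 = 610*35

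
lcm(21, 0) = 0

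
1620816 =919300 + 701516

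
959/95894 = 959/95894 = 0.01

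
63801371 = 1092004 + 62709367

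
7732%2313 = 793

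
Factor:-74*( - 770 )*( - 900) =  - 51282000 = - 2^4 * 3^2*5^3*7^1 * 11^1 * 37^1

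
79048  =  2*39524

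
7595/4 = 1898 + 3/4 = 1898.75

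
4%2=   0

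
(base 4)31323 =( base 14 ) 479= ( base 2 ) 1101111011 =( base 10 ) 891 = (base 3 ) 1020000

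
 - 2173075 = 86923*( - 25)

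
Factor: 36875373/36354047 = 3^1*173^( - 1 )*210139^( - 1) * 12291791^1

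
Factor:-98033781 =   -  3^1 * 17^1*139^1*13829^1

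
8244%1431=1089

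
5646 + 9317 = 14963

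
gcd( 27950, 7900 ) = 50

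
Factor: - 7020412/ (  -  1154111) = 1002916/164873 = 2^2 * 79^ ( - 1 )*157^1*1597^1*2087^( - 1 )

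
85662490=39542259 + 46120231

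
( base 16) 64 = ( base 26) 3M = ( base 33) 31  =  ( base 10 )100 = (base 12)84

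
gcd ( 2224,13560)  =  8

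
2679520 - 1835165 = 844355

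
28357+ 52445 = 80802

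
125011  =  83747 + 41264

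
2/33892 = 1/16946 =0.00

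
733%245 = 243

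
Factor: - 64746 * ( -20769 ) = 2^1*3^4*7^1  *  11^1  *  23^1 * 43^1* 109^1 = 1344709674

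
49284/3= 16428 = 16428.00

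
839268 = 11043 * 76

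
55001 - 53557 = 1444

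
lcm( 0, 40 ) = 0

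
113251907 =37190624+76061283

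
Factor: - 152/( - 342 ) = 4/9 = 2^2*3^ ( - 2 ) 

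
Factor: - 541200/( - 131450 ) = 2^3*3^1*41^1*239^( - 1 ) = 984/239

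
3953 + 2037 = 5990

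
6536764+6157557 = 12694321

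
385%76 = 5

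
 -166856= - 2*83428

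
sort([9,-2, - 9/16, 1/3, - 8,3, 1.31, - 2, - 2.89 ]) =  [ - 8, - 2.89,  -  2, - 2, - 9/16, 1/3 , 1.31, 3,9 ]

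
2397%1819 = 578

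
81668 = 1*81668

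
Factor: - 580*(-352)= 2^7*5^1*11^1*29^1 = 204160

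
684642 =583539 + 101103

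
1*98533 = 98533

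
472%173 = 126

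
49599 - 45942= 3657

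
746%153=134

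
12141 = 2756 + 9385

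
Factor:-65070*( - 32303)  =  2101956210  =  2^1*3^3*5^1*241^1*32303^1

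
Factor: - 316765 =  -  5^1*63353^1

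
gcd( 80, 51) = 1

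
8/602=4/301 = 0.01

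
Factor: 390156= 2^2*3^1 * 13^1*41^1*61^1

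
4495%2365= 2130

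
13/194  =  13/194 = 0.07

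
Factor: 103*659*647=103^1*647^1*659^1  =  43916419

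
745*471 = 350895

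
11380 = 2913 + 8467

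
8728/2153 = 8728/2153 = 4.05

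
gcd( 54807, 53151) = 3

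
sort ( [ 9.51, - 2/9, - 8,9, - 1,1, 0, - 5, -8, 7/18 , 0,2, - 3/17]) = [ - 8, -8, - 5, - 1, - 2/9,-3/17, 0, 0, 7/18,1, 2, 9, 9.51 ]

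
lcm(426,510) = 36210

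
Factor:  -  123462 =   -  2^1*3^2  *  19^3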